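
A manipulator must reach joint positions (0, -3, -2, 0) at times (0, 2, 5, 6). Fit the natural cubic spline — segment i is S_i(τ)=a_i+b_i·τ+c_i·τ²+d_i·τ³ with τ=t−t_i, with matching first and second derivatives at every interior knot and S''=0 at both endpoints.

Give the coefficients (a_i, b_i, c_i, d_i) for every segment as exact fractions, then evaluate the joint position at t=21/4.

  seg 0: a=0 b=-755/426 c=0 d=29/426
  seg 1: a=-3 b=-407/426 c=29/71 d=1/142
  seg 2: a=-2 b=359/213 c=67/142 d=-67/426
S(21/4) = -14101/9088

Δ: Δ0=-3/2, Δ1=1/3, Δ2=2
row 1: diag=10, rhs=11; c'=3/10, d'=11/10
row 2: denom=8−3·3/10=71/10; d'=(10−3·11/10)/(71/10)=67/71
back: M2=67/71
back: M1=11/10−3/10·67/71=58/71
M: M0=0, M1=58/71, M2=67/71, M3=0
seg 0: a=0, c=M0/2=0, d=(M1−M0)/(6·2)=29/426, b=Δ0−h0·(2M0+M1)/6=-755/426
seg 1: a=-3, c=M1/2=29/71, d=(M2−M1)/(6·3)=1/142, b=Δ1−h1·(2M1+M2)/6=-407/426
seg 2: a=-2, c=M2/2=67/142, d=(M3−M2)/(6·1)=-67/426, b=Δ2−h2·(2M2+M3)/6=359/213
t_q=21/4 → seg 2, τ=1/4; S=-2+359/213·τ+67/142·τ²+-67/426·τ³=-14101/9088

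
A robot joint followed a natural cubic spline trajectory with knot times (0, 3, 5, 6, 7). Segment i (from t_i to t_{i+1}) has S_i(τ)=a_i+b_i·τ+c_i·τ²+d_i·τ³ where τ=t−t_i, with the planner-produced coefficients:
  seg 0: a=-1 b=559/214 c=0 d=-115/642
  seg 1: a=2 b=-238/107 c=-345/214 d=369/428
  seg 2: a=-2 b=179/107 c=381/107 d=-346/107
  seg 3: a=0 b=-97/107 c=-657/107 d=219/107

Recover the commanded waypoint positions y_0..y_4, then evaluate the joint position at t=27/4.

y_0=-1 y_1=2 y_2=-2 y_3=0 y_4=-5
S(27/4) = -22395/6848

y_0 = S_0(0) = a_0 = -1
y_1 = S_1(0) = a_1 = 2
y_2 = S_2(0) = a_2 = -2
y_3 = S_3(0) = a_3 = 0
y_4 = S_3(1) = -5
t_q=27/4 is in segment 3 (τ=3/4); S_3(τ)=-22395/6848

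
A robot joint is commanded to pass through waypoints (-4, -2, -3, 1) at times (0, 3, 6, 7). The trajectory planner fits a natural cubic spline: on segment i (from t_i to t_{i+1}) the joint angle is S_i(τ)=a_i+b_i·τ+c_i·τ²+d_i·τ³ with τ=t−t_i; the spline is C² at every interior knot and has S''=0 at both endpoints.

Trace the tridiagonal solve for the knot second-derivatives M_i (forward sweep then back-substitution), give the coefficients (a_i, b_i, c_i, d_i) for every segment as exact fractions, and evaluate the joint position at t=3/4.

Δ: Δ0=2/3, Δ1=-1/3, Δ2=4
row 1: diag=12, rhs=-6; c'=1/4, d'=-1/2
row 2: denom=8−3·1/4=29/4; d'=(26−3·-1/2)/(29/4)=110/29
back: M2=110/29
back: M1=-1/2−1/4·110/29=-42/29
M: M0=0, M1=-42/29, M2=110/29, M3=0
seg 0: a=-4, c=M0/2=0, d=(M1−M0)/(6·3)=-7/87, b=Δ0−h0·(2M0+M1)/6=121/87
seg 1: a=-2, c=M1/2=-21/29, d=(M2−M1)/(6·3)=76/261, b=Δ1−h1·(2M1+M2)/6=-68/87
seg 2: a=-3, c=M2/2=55/29, d=(M3−M2)/(6·1)=-55/87, b=Δ2−h2·(2M2+M3)/6=238/87
t_q=3/4 → seg 0, τ=3/4; S=-4+121/87·τ+0·τ²+-7/87·τ³=-5551/1856

  seg 0: a=-4 b=121/87 c=0 d=-7/87
  seg 1: a=-2 b=-68/87 c=-21/29 d=76/261
  seg 2: a=-3 b=238/87 c=55/29 d=-55/87
S(3/4) = -5551/1856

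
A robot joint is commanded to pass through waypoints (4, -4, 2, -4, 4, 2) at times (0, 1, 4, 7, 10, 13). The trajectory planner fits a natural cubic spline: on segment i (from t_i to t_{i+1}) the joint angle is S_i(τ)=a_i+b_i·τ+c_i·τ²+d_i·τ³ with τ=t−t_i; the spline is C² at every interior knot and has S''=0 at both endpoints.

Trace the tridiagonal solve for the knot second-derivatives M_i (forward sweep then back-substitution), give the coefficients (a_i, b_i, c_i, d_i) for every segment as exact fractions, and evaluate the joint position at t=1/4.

  seg 0: a=4 b=-3866/403 c=0 d=642/403
  seg 1: a=-4 b=-1940/403 c=1926/403 d=-3032/3627
  seg 2: a=2 b=40/31 c=-1106/403 d=664/1209
  seg 3: a=-4 b=-140/403 c=886/403 d=-4330/10881
  seg 4: a=4 b=846/403 c=-1672/1209 d=1672/10881
S(1/4) = 20977/12896

Δ: Δ0=-8, Δ1=2, Δ2=-2, Δ3=8/3, Δ4=-2/3
row 1: diag=8, rhs=60; c'=3/8, d'=15/2
row 2: denom=12−3·3/8=87/8; d'=(-24−3·15/2)/(87/8)=-124/29
row 3: denom=12−3·8/29=324/29; d'=(28−3·-124/29)/(324/29)=296/81
row 4: denom=12−3·29/108=403/36; d'=(-20−3·296/81)/(403/36)=-3344/1209
back: M4=-3344/1209
back: M3=296/81−29/108·-3344/1209=1772/403
back: M2=-124/29−8/29·1772/403=-2212/403
back: M1=15/2−3/8·-2212/403=3852/403
M: M0=0, M1=3852/403, M2=-2212/403, M3=1772/403, M4=-3344/1209, M5=0
seg 0: a=4, c=M0/2=0, d=(M1−M0)/(6·1)=642/403, b=Δ0−h0·(2M0+M1)/6=-3866/403
seg 1: a=-4, c=M1/2=1926/403, d=(M2−M1)/(6·3)=-3032/3627, b=Δ1−h1·(2M1+M2)/6=-1940/403
seg 2: a=2, c=M2/2=-1106/403, d=(M3−M2)/(6·3)=664/1209, b=Δ2−h2·(2M2+M3)/6=40/31
seg 3: a=-4, c=M3/2=886/403, d=(M4−M3)/(6·3)=-4330/10881, b=Δ3−h3·(2M3+M4)/6=-140/403
seg 4: a=4, c=M4/2=-1672/1209, d=(M5−M4)/(6·3)=1672/10881, b=Δ4−h4·(2M4+M5)/6=846/403
t_q=1/4 → seg 0, τ=1/4; S=4+-3866/403·τ+0·τ²+642/403·τ³=20977/12896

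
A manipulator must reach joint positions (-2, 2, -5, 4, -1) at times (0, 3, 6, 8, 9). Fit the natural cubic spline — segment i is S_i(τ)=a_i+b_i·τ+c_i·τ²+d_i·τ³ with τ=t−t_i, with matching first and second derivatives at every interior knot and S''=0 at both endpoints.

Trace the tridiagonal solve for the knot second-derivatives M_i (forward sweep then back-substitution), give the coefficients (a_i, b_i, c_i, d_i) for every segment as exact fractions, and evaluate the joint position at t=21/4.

Δ: Δ0=4/3, Δ1=-7/3, Δ2=9/2, Δ3=-5
row 1: diag=12, rhs=-22; c'=1/4, d'=-11/6
row 2: denom=10−3·1/4=37/4; d'=(41−3·-11/6)/(37/4)=186/37
row 3: denom=6−2·8/37=206/37; d'=(-57−2·186/37)/(206/37)=-2481/206
back: M3=-2481/206
back: M2=186/37−8/37·-2481/206=786/103
back: M1=-11/6−1/4·786/103=-1156/309
M: M0=0, M1=-1156/309, M2=786/103, M3=-2481/206, M4=0
seg 0: a=-2, c=M0/2=0, d=(M1−M0)/(6·3)=-578/2781, b=Δ0−h0·(2M0+M1)/6=330/103
seg 1: a=2, c=M1/2=-578/309, d=(M2−M1)/(6·3)=1757/2781, b=Δ1−h1·(2M1+M2)/6=-248/103
seg 2: a=-5, c=M2/2=393/103, d=(M3−M2)/(6·2)=-1351/824, b=Δ2−h2·(2M2+M3)/6=353/103
seg 3: a=4, c=M3/2=-2481/412, d=(M4−M3)/(6·1)=827/412, b=Δ3−h3·(2M3+M4)/6=-203/206
t_q=21/4 → seg 1, τ=9/4; S=2+-248/103·τ+-578/309·τ²+1757/2781·τ³=-37513/6592

  seg 0: a=-2 b=330/103 c=0 d=-578/2781
  seg 1: a=2 b=-248/103 c=-578/309 d=1757/2781
  seg 2: a=-5 b=353/103 c=393/103 d=-1351/824
  seg 3: a=4 b=-203/206 c=-2481/412 d=827/412
S(21/4) = -37513/6592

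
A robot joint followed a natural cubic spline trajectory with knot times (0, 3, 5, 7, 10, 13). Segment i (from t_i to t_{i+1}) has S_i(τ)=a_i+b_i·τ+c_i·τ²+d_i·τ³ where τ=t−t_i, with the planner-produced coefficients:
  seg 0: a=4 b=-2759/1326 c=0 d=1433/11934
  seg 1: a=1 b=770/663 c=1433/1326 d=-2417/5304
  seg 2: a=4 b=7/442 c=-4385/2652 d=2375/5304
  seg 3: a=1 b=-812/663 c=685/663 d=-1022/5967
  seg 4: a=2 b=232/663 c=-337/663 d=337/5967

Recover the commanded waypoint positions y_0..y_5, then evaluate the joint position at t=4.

y_0=4 y_1=1 y_2=4 y_3=1 y_4=2 y_5=0
S(4) = 14779/5304

y_0 = S_0(0) = a_0 = 4
y_1 = S_1(0) = a_1 = 1
y_2 = S_2(0) = a_2 = 4
y_3 = S_3(0) = a_3 = 1
y_4 = S_4(0) = a_4 = 2
y_5 = S_4(3) = 0
t_q=4 is in segment 1 (τ=1); S_1(τ)=14779/5304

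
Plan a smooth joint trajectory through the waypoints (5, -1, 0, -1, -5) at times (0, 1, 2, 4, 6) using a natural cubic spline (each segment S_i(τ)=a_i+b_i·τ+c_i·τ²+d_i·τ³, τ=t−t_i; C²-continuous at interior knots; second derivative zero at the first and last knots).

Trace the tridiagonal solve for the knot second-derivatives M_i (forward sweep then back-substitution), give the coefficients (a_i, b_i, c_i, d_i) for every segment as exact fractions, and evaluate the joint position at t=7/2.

  seg 0: a=5 b=-1325/168 c=0 d=317/168
  seg 1: a=-1 b=-187/84 c=317/56 d=-409/168
  seg 2: a=0 b=43/24 c=-23/14 d=167/672
  seg 3: a=-1 b=-151/84 c=-17/112 d=17/672
S(7/2) = -305/1792

Δ: Δ0=-6, Δ1=1, Δ2=-1/2, Δ3=-2
row 1: diag=4, rhs=42; c'=1/4, d'=21/2
row 2: denom=6−1·1/4=23/4; d'=(-9−1·21/2)/(23/4)=-78/23
row 3: denom=8−2·8/23=168/23; d'=(-9−2·-78/23)/(168/23)=-17/56
back: M3=-17/56
back: M2=-78/23−8/23·-17/56=-23/7
back: M1=21/2−1/4·-23/7=317/28
M: M0=0, M1=317/28, M2=-23/7, M3=-17/56, M4=0
seg 0: a=5, c=M0/2=0, d=(M1−M0)/(6·1)=317/168, b=Δ0−h0·(2M0+M1)/6=-1325/168
seg 1: a=-1, c=M1/2=317/56, d=(M2−M1)/(6·1)=-409/168, b=Δ1−h1·(2M1+M2)/6=-187/84
seg 2: a=0, c=M2/2=-23/14, d=(M3−M2)/(6·2)=167/672, b=Δ2−h2·(2M2+M3)/6=43/24
seg 3: a=-1, c=M3/2=-17/112, d=(M4−M3)/(6·2)=17/672, b=Δ3−h3·(2M3+M4)/6=-151/84
t_q=7/2 → seg 2, τ=3/2; S=0+43/24·τ+-23/14·τ²+167/672·τ³=-305/1792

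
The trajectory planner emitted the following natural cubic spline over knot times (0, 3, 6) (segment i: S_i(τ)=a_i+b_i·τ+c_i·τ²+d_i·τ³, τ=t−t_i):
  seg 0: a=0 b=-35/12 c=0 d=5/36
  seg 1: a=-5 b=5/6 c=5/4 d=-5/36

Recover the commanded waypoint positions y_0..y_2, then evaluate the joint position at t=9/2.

y_0 = S_0(0) = a_0 = 0
y_1 = S_1(0) = a_1 = -5
y_2 = S_1(3) = 5
t_q=9/2 is in segment 1 (τ=3/2); S_1(τ)=-45/32

y_0=0 y_1=-5 y_2=5
S(9/2) = -45/32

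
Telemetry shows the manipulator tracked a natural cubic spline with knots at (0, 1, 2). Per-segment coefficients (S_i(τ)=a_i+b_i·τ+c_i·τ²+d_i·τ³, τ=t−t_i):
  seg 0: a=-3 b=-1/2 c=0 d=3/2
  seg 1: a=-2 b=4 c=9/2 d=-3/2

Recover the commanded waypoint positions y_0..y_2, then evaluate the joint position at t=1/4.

y_0=-3 y_1=-2 y_2=5
S(1/4) = -397/128

y_0 = S_0(0) = a_0 = -3
y_1 = S_1(0) = a_1 = -2
y_2 = S_1(1) = 5
t_q=1/4 is in segment 0 (τ=1/4); S_0(τ)=-397/128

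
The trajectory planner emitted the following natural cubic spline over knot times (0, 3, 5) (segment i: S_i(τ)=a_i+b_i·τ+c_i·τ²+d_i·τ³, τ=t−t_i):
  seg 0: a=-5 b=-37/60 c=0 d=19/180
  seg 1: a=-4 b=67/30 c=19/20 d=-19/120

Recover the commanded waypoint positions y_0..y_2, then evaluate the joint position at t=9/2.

y_0 = S_0(0) = a_0 = -5
y_1 = S_1(0) = a_1 = -4
y_2 = S_1(2) = 3
t_q=9/2 is in segment 1 (τ=3/2); S_1(τ)=61/64

y_0=-5 y_1=-4 y_2=3
S(9/2) = 61/64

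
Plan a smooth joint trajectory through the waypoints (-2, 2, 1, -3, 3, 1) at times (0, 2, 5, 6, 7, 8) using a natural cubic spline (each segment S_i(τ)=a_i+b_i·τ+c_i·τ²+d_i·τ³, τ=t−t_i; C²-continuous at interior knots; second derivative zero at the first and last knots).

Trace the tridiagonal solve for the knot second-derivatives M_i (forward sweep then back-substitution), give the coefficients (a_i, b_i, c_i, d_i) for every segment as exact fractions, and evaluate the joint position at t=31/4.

Δ: Δ0=2, Δ1=-1/3, Δ2=-4, Δ3=6, Δ4=-2
row 1: diag=10, rhs=-14; c'=3/10, d'=-7/5
row 2: denom=8−3·3/10=71/10; d'=(-22−3·-7/5)/(71/10)=-178/71
row 3: denom=4−1·10/71=274/71; d'=(60−1·-178/71)/(274/71)=2219/137
row 4: denom=4−1·71/274=1025/274; d'=(-48−1·2219/137)/(1025/274)=-3518/205
back: M4=-3518/205
back: M3=2219/137−71/274·-3518/205=4232/205
back: M2=-178/71−10/71·4232/205=-222/41
back: M1=-7/5−3/10·-222/41=46/205
M: M0=0, M1=46/205, M2=-222/41, M3=4232/205, M4=-3518/205, M5=0
seg 0: a=-2, c=M0/2=0, d=(M1−M0)/(6·2)=23/1230, b=Δ0−h0·(2M0+M1)/6=1184/615
seg 1: a=2, c=M1/2=23/205, d=(M2−M1)/(6·3)=-578/1845, b=Δ1−h1·(2M1+M2)/6=1322/615
seg 2: a=1, c=M2/2=-111/41, d=(M3−M2)/(6·1)=2671/615, b=Δ2−h2·(2M2+M3)/6=-3466/615
seg 3: a=-3, c=M3/2=2116/205, d=(M4−M3)/(6·1)=-775/123, b=Δ3−h3·(2M3+M4)/6=1217/615
seg 4: a=3, c=M4/2=-1759/205, d=(M5−M4)/(6·1)=1759/615, b=Δ4−h4·(2M4+M5)/6=2288/615
t_q=31/4 → seg 4, τ=3/4; S=3+2288/615·τ+-1759/205·τ²+1759/615·τ³=5695/2624

  seg 0: a=-2 b=1184/615 c=0 d=23/1230
  seg 1: a=2 b=1322/615 c=23/205 d=-578/1845
  seg 2: a=1 b=-3466/615 c=-111/41 d=2671/615
  seg 3: a=-3 b=1217/615 c=2116/205 d=-775/123
  seg 4: a=3 b=2288/615 c=-1759/205 d=1759/615
S(31/4) = 5695/2624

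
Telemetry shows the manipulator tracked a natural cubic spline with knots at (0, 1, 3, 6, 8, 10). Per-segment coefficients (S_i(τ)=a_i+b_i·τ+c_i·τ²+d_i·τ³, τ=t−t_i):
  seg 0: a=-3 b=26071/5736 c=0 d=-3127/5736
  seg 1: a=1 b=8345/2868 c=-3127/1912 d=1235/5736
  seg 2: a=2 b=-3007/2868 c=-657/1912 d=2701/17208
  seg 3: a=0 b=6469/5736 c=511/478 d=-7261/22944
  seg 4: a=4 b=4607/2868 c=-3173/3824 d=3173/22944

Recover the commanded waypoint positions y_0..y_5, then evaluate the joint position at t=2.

y_0 = S_0(0) = a_0 = -3
y_1 = S_1(0) = a_1 = 1
y_2 = S_2(0) = a_2 = 2
y_3 = S_3(0) = a_3 = 0
y_4 = S_4(0) = a_4 = 4
y_5 = S_4(2) = 5
t_q=2 is in segment 1 (τ=1); S_1(τ)=595/239

y_0=-3 y_1=1 y_2=2 y_3=0 y_4=4 y_5=5
S(2) = 595/239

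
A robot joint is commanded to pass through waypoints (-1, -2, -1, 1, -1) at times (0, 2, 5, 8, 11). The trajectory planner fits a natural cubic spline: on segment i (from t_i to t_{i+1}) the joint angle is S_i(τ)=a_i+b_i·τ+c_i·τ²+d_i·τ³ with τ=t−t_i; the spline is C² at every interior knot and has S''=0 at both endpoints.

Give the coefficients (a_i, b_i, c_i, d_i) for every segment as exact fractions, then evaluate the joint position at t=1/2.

Δ: Δ0=-1/2, Δ1=1/3, Δ2=2/3, Δ3=-2/3
row 1: diag=10, rhs=5; c'=3/10, d'=1/2
row 2: denom=12−3·3/10=111/10; d'=(2−3·1/2)/(111/10)=5/111
row 3: denom=12−3·10/37=414/37; d'=(-8−3·5/111)/(414/37)=-301/414
back: M3=-301/414
back: M2=5/111−10/37·-301/414=50/207
back: M1=1/2−3/10·50/207=59/138
M: M0=0, M1=59/138, M2=50/207, M3=-301/414, M4=0
seg 0: a=-1, c=M0/2=0, d=(M1−M0)/(6·2)=59/1656, b=Δ0−h0·(2M0+M1)/6=-133/207
seg 1: a=-2, c=M1/2=59/276, d=(M2−M1)/(6·3)=-77/7452, b=Δ1−h1·(2M1+M2)/6=-89/414
seg 2: a=-1, c=M2/2=25/207, d=(M3−M2)/(6·3)=-401/7452, b=Δ2−h2·(2M2+M3)/6=653/828
seg 3: a=1, c=M3/2=-301/828, d=(M4−M3)/(6·3)=301/7452, b=Δ3−h3·(2M3+M4)/6=25/414
t_q=1/2 → seg 0, τ=1/2; S=-1+-133/207·τ+0·τ²+59/1656·τ³=-5815/4416

  seg 0: a=-1 b=-133/207 c=0 d=59/1656
  seg 1: a=-2 b=-89/414 c=59/276 d=-77/7452
  seg 2: a=-1 b=653/828 c=25/207 d=-401/7452
  seg 3: a=1 b=25/414 c=-301/828 d=301/7452
S(1/2) = -5815/4416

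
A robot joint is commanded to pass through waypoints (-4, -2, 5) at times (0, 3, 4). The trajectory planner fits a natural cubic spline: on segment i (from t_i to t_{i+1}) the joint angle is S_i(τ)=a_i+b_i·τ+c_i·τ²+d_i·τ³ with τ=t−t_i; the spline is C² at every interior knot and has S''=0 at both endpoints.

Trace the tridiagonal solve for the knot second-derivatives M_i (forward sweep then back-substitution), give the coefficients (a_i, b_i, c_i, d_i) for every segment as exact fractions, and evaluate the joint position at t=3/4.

Δ: Δ0=2/3, Δ1=7
row 1: diag=8, rhs=38; c'=1/8, d'=19/4
back: M1=19/4
M: M0=0, M1=19/4, M2=0
seg 0: a=-4, c=M0/2=0, d=(M1−M0)/(6·3)=19/72, b=Δ0−h0·(2M0+M1)/6=-41/24
seg 1: a=-2, c=M1/2=19/8, d=(M2−M1)/(6·1)=-19/24, b=Δ1−h1·(2M1+M2)/6=65/12
t_q=3/4 → seg 0, τ=3/4; S=-4+-41/24·τ+0·τ²+19/72·τ³=-2647/512

  seg 0: a=-4 b=-41/24 c=0 d=19/72
  seg 1: a=-2 b=65/12 c=19/8 d=-19/24
S(3/4) = -2647/512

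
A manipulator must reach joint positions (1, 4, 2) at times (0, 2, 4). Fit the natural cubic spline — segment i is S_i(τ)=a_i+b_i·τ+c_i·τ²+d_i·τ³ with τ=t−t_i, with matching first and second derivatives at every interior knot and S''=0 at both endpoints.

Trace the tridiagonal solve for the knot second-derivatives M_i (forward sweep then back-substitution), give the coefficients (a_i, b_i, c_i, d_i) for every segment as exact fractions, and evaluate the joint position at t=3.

Δ: Δ0=3/2, Δ1=-1
row 1: diag=8, rhs=-15; c'=1/4, d'=-15/8
back: M1=-15/8
M: M0=0, M1=-15/8, M2=0
seg 0: a=1, c=M0/2=0, d=(M1−M0)/(6·2)=-5/32, b=Δ0−h0·(2M0+M1)/6=17/8
seg 1: a=4, c=M1/2=-15/16, d=(M2−M1)/(6·2)=5/32, b=Δ1−h1·(2M1+M2)/6=1/4
t_q=3 → seg 1, τ=1; S=4+1/4·τ+-15/16·τ²+5/32·τ³=111/32

  seg 0: a=1 b=17/8 c=0 d=-5/32
  seg 1: a=4 b=1/4 c=-15/16 d=5/32
S(3) = 111/32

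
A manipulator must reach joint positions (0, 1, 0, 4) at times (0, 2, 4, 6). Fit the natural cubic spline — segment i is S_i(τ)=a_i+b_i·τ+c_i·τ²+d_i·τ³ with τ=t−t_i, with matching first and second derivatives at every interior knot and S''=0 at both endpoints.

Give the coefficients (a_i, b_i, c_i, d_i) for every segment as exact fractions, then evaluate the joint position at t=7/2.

  seg 0: a=0 b=14/15 c=0 d=-13/120
  seg 1: a=1 b=-11/30 c=-13/20 d=7/24
  seg 2: a=0 b=8/15 c=11/10 d=-11/60
S(7/2) = -9/320

Δ: Δ0=1/2, Δ1=-1/2, Δ2=2
row 1: diag=8, rhs=-6; c'=1/4, d'=-3/4
row 2: denom=8−2·1/4=15/2; d'=(15−2·-3/4)/(15/2)=11/5
back: M2=11/5
back: M1=-3/4−1/4·11/5=-13/10
M: M0=0, M1=-13/10, M2=11/5, M3=0
seg 0: a=0, c=M0/2=0, d=(M1−M0)/(6·2)=-13/120, b=Δ0−h0·(2M0+M1)/6=14/15
seg 1: a=1, c=M1/2=-13/20, d=(M2−M1)/(6·2)=7/24, b=Δ1−h1·(2M1+M2)/6=-11/30
seg 2: a=0, c=M2/2=11/10, d=(M3−M2)/(6·2)=-11/60, b=Δ2−h2·(2M2+M3)/6=8/15
t_q=7/2 → seg 1, τ=3/2; S=1+-11/30·τ+-13/20·τ²+7/24·τ³=-9/320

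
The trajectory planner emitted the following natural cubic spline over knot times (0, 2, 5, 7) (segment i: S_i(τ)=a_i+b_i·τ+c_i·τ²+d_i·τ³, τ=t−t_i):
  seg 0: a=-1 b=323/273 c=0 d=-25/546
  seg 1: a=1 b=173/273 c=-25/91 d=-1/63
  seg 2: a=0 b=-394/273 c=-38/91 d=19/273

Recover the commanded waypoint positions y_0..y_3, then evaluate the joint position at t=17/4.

y_0 = S_0(0) = a_0 = -1
y_1 = S_1(0) = a_1 = 1
y_2 = S_2(0) = a_2 = 0
y_3 = S_2(2) = -4
t_q=17/4 is in segment 1 (τ=9/4); S_1(τ)=4975/5824

y_0=-1 y_1=1 y_2=0 y_3=-4
S(17/4) = 4975/5824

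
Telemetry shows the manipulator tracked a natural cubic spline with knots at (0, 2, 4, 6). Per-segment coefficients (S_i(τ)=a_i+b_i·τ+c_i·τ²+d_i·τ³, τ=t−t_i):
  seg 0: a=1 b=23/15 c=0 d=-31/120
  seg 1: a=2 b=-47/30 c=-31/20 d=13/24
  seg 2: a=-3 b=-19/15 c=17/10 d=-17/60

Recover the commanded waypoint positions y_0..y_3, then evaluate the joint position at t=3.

y_0=1 y_1=2 y_2=-3 y_3=-1
S(3) = -23/40

y_0 = S_0(0) = a_0 = 1
y_1 = S_1(0) = a_1 = 2
y_2 = S_2(0) = a_2 = -3
y_3 = S_2(2) = -1
t_q=3 is in segment 1 (τ=1); S_1(τ)=-23/40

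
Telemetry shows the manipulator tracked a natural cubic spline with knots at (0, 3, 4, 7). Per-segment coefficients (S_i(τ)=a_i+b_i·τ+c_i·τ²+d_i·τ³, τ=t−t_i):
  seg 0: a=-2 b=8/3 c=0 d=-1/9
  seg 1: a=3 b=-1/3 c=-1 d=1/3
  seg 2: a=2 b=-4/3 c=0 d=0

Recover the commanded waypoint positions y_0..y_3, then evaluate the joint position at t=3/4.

y_0=-2 y_1=3 y_2=2 y_3=-2
S(3/4) = -3/64

y_0 = S_0(0) = a_0 = -2
y_1 = S_1(0) = a_1 = 3
y_2 = S_2(0) = a_2 = 2
y_3 = S_2(3) = -2
t_q=3/4 is in segment 0 (τ=3/4); S_0(τ)=-3/64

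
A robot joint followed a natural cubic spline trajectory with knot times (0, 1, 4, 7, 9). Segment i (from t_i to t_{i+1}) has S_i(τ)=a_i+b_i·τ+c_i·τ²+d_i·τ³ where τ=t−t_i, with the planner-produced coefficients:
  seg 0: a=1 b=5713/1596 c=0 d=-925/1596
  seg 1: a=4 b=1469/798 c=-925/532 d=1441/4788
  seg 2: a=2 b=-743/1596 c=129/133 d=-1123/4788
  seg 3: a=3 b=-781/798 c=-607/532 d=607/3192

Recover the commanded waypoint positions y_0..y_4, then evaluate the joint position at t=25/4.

y_0 = S_0(0) = a_0 = 1
y_1 = S_1(0) = a_1 = 4
y_2 = S_2(0) = a_2 = 2
y_3 = S_3(0) = a_3 = 3
y_4 = S_3(2) = -2
t_q=25/4 is in segment 2 (τ=9/4); S_2(τ)=108653/34048

y_0=1 y_1=4 y_2=2 y_3=3 y_4=-2
S(25/4) = 108653/34048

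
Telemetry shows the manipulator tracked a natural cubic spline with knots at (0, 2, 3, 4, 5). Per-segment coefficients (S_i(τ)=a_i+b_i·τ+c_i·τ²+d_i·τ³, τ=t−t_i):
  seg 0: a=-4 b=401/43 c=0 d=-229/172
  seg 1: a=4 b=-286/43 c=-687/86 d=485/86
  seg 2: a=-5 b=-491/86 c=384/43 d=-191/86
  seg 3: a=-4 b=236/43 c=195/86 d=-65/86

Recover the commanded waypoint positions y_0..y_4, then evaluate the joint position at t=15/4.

y_0=-4 y_1=4 y_2=-5 y_3=-4 y_4=3
S(15/4) = -28597/5504

y_0 = S_0(0) = a_0 = -4
y_1 = S_1(0) = a_1 = 4
y_2 = S_2(0) = a_2 = -5
y_3 = S_3(0) = a_3 = -4
y_4 = S_3(1) = 3
t_q=15/4 is in segment 2 (τ=3/4); S_2(τ)=-28597/5504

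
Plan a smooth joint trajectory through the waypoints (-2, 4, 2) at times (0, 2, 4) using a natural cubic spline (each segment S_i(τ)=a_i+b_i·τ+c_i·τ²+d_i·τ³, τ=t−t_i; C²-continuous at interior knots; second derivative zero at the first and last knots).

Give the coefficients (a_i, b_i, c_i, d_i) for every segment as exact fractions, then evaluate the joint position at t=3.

  seg 0: a=-2 b=4 c=0 d=-1/4
  seg 1: a=4 b=1 c=-3/2 d=1/4
S(3) = 15/4

Δ: Δ0=3, Δ1=-1
row 1: diag=8, rhs=-24; c'=1/4, d'=-3
back: M1=-3
M: M0=0, M1=-3, M2=0
seg 0: a=-2, c=M0/2=0, d=(M1−M0)/(6·2)=-1/4, b=Δ0−h0·(2M0+M1)/6=4
seg 1: a=4, c=M1/2=-3/2, d=(M2−M1)/(6·2)=1/4, b=Δ1−h1·(2M1+M2)/6=1
t_q=3 → seg 1, τ=1; S=4+1·τ+-3/2·τ²+1/4·τ³=15/4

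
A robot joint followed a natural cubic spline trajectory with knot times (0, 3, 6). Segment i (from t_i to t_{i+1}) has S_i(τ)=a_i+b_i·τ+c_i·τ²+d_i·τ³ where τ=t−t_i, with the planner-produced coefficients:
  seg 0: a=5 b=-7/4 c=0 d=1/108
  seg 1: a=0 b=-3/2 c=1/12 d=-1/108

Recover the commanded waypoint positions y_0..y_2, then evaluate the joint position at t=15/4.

y_0=5 y_1=0 y_2=-4
S(15/4) = -277/256

y_0 = S_0(0) = a_0 = 5
y_1 = S_1(0) = a_1 = 0
y_2 = S_1(3) = -4
t_q=15/4 is in segment 1 (τ=3/4); S_1(τ)=-277/256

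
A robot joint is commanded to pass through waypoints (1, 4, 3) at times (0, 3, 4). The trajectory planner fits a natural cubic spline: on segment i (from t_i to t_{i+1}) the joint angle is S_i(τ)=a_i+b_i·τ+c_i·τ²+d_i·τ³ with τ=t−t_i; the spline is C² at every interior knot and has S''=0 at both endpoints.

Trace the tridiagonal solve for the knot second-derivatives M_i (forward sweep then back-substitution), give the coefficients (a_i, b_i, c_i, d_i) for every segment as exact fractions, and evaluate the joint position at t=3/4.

  seg 0: a=1 b=7/4 c=0 d=-1/12
  seg 1: a=4 b=-1/2 c=-3/4 d=1/4
S(3/4) = 583/256

Δ: Δ0=1, Δ1=-1
row 1: diag=8, rhs=-12; c'=1/8, d'=-3/2
back: M1=-3/2
M: M0=0, M1=-3/2, M2=0
seg 0: a=1, c=M0/2=0, d=(M1−M0)/(6·3)=-1/12, b=Δ0−h0·(2M0+M1)/6=7/4
seg 1: a=4, c=M1/2=-3/4, d=(M2−M1)/(6·1)=1/4, b=Δ1−h1·(2M1+M2)/6=-1/2
t_q=3/4 → seg 0, τ=3/4; S=1+7/4·τ+0·τ²+-1/12·τ³=583/256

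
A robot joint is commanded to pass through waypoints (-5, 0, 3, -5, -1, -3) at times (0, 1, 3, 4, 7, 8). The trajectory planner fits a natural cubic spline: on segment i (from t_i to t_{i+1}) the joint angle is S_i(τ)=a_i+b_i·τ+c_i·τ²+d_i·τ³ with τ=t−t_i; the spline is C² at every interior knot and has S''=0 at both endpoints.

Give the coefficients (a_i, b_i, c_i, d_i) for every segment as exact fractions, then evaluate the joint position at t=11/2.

  seg 0: a=-5 b=12709/2568 c=0 d=131/2568
  seg 1: a=0 b=6551/1284 c=131/856 d=-2509/2568
  seg 2: a=3 b=-7717/1284 c=-4887/856 d=9551/2568
  seg 3: a=-5 b=-16103/2568 c=583/107 d=-7483/7704
  seg 4: a=-1 b=251/1284 c=-2819/856 d=2819/2568
S(11/2) = -37149/6848

Δ: Δ0=5, Δ1=3/2, Δ2=-8, Δ3=4/3, Δ4=-2
row 1: diag=6, rhs=-21; c'=1/3, d'=-7/2
row 2: denom=6−2·1/3=16/3; d'=(-57−2·-7/2)/(16/3)=-75/8
row 3: denom=8−1·3/16=125/16; d'=(56−1·-75/8)/(125/16)=1046/125
row 4: denom=8−3·48/125=856/125; d'=(-20−3·1046/125)/(856/125)=-2819/428
back: M4=-2819/428
back: M3=1046/125−48/125·-2819/428=1166/107
back: M2=-75/8−3/16·1166/107=-4887/428
back: M1=-7/2−1/3·-4887/428=131/428
M: M0=0, M1=131/428, M2=-4887/428, M3=1166/107, M4=-2819/428, M5=0
seg 0: a=-5, c=M0/2=0, d=(M1−M0)/(6·1)=131/2568, b=Δ0−h0·(2M0+M1)/6=12709/2568
seg 1: a=0, c=M1/2=131/856, d=(M2−M1)/(6·2)=-2509/2568, b=Δ1−h1·(2M1+M2)/6=6551/1284
seg 2: a=3, c=M2/2=-4887/856, d=(M3−M2)/(6·1)=9551/2568, b=Δ2−h2·(2M2+M3)/6=-7717/1284
seg 3: a=-5, c=M3/2=583/107, d=(M4−M3)/(6·3)=-7483/7704, b=Δ3−h3·(2M3+M4)/6=-16103/2568
seg 4: a=-1, c=M4/2=-2819/856, d=(M5−M4)/(6·1)=2819/2568, b=Δ4−h4·(2M4+M5)/6=251/1284
t_q=11/2 → seg 3, τ=3/2; S=-5+-16103/2568·τ+583/107·τ²+-7483/7704·τ³=-37149/6848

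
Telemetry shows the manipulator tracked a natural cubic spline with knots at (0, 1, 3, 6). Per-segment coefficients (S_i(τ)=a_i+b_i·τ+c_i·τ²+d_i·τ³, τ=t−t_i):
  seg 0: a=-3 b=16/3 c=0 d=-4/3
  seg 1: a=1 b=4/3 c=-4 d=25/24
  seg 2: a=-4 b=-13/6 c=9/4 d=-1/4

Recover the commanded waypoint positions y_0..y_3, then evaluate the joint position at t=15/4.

y_0=-3 y_1=1 y_2=-4 y_3=3
S(15/4) = -1143/256

y_0 = S_0(0) = a_0 = -3
y_1 = S_1(0) = a_1 = 1
y_2 = S_2(0) = a_2 = -4
y_3 = S_2(3) = 3
t_q=15/4 is in segment 2 (τ=3/4); S_2(τ)=-1143/256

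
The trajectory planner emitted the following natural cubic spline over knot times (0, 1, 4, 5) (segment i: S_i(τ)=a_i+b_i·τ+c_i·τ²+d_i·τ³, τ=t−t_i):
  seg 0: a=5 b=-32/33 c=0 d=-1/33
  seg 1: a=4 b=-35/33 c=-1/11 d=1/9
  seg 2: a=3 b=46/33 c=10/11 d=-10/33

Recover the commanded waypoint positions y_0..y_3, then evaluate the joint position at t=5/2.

y_0 = S_0(0) = a_0 = 5
y_1 = S_1(0) = a_1 = 4
y_2 = S_2(0) = a_2 = 3
y_3 = S_2(1) = 5
t_q=5/2 is in segment 1 (τ=3/2); S_1(τ)=227/88

y_0=5 y_1=4 y_2=3 y_3=5
S(5/2) = 227/88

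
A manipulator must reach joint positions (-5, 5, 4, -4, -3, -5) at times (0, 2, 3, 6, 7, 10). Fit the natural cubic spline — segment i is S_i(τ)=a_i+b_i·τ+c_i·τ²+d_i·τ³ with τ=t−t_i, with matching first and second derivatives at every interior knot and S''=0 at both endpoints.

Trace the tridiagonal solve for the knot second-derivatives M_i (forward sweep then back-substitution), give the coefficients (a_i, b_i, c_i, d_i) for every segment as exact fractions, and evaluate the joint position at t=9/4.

  seg 0: a=-5 b=1937/281 c=0 d=-133/281
  seg 1: a=5 b=341/281 c=-798/281 d=176/281
  seg 2: a=4 b=-727/281 c=-270/281 d=2363/7587
  seg 3: a=-4 b=16/281 c=1553/843 d=-758/843
  seg 4: a=-3 b=880/843 c=-721/843 d=721/7587
S(9/4) = 11545/2248

Δ: Δ0=5, Δ1=-1, Δ2=-8/3, Δ3=1, Δ4=-2/3
row 1: diag=6, rhs=-36; c'=1/6, d'=-6
row 2: denom=8−1·1/6=47/6; d'=(-10−1·-6)/(47/6)=-24/47
row 3: denom=8−3·18/47=322/47; d'=(22−3·-24/47)/(322/47)=79/23
row 4: denom=8−1·47/322=2529/322; d'=(-10−1·79/23)/(2529/322)=-1442/843
back: M4=-1442/843
back: M3=79/23−47/322·-1442/843=3106/843
back: M2=-24/47−18/47·3106/843=-540/281
back: M1=-6−1/6·-540/281=-1596/281
M: M0=0, M1=-1596/281, M2=-540/281, M3=3106/843, M4=-1442/843, M5=0
seg 0: a=-5, c=M0/2=0, d=(M1−M0)/(6·2)=-133/281, b=Δ0−h0·(2M0+M1)/6=1937/281
seg 1: a=5, c=M1/2=-798/281, d=(M2−M1)/(6·1)=176/281, b=Δ1−h1·(2M1+M2)/6=341/281
seg 2: a=4, c=M2/2=-270/281, d=(M3−M2)/(6·3)=2363/7587, b=Δ2−h2·(2M2+M3)/6=-727/281
seg 3: a=-4, c=M3/2=1553/843, d=(M4−M3)/(6·1)=-758/843, b=Δ3−h3·(2M3+M4)/6=16/281
seg 4: a=-3, c=M4/2=-721/843, d=(M5−M4)/(6·3)=721/7587, b=Δ4−h4·(2M4+M5)/6=880/843
t_q=9/4 → seg 1, τ=1/4; S=5+341/281·τ+-798/281·τ²+176/281·τ³=11545/2248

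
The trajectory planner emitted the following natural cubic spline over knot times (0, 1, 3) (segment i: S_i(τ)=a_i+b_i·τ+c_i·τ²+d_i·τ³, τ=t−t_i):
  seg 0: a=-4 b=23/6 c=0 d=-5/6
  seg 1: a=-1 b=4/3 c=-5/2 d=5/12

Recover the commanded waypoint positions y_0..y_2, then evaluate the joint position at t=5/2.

y_0 = S_0(0) = a_0 = -4
y_1 = S_1(0) = a_1 = -1
y_2 = S_1(2) = -5
t_q=5/2 is in segment 1 (τ=3/2); S_1(τ)=-103/32

y_0=-4 y_1=-1 y_2=-5
S(5/2) = -103/32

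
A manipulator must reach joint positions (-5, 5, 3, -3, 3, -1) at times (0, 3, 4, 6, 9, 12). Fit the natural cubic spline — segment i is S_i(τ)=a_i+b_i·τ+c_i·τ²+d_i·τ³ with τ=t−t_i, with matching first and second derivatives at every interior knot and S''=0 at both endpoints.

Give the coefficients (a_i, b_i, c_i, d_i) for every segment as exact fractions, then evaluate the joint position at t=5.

  seg 0: a=-5 b=935/179 c=0 d=-1015/4833
  seg 1: a=5 b=-80/179 c=-1015/537 d=181/537
  seg 2: a=3 b=-1727/537 c=-472/537 d=265/537
  seg 3: a=-3 b=-145/179 c=1118/537 d=-205/537
  seg 4: a=3 b=246/179 c=-727/537 d=727/4833
S(5) = -323/537

Δ: Δ0=10/3, Δ1=-2, Δ2=-3, Δ3=2, Δ4=-4/3
row 1: diag=8, rhs=-32; c'=1/8, d'=-4
row 2: denom=6−1·1/8=47/8; d'=(-6−1·-4)/(47/8)=-16/47
row 3: denom=10−2·16/47=438/47; d'=(30−2·-16/47)/(438/47)=721/219
row 4: denom=12−3·47/146=1611/146; d'=(-20−3·721/219)/(1611/146)=-1454/537
back: M4=-1454/537
back: M3=721/219−47/146·-1454/537=2236/537
back: M2=-16/47−16/47·2236/537=-944/537
back: M1=-4−1/8·-944/537=-2030/537
M: M0=0, M1=-2030/537, M2=-944/537, M3=2236/537, M4=-1454/537, M5=0
seg 0: a=-5, c=M0/2=0, d=(M1−M0)/(6·3)=-1015/4833, b=Δ0−h0·(2M0+M1)/6=935/179
seg 1: a=5, c=M1/2=-1015/537, d=(M2−M1)/(6·1)=181/537, b=Δ1−h1·(2M1+M2)/6=-80/179
seg 2: a=3, c=M2/2=-472/537, d=(M3−M2)/(6·2)=265/537, b=Δ2−h2·(2M2+M3)/6=-1727/537
seg 3: a=-3, c=M3/2=1118/537, d=(M4−M3)/(6·3)=-205/537, b=Δ3−h3·(2M3+M4)/6=-145/179
seg 4: a=3, c=M4/2=-727/537, d=(M5−M4)/(6·3)=727/4833, b=Δ4−h4·(2M4+M5)/6=246/179
t_q=5 → seg 2, τ=1; S=3+-1727/537·τ+-472/537·τ²+265/537·τ³=-323/537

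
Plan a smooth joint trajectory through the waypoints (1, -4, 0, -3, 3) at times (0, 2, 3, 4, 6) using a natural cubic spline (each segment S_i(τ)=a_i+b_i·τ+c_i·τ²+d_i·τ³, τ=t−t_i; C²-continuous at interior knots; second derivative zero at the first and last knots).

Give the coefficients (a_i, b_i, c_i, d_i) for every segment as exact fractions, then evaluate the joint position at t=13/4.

Δ: Δ0=-5/2, Δ1=4, Δ2=-3, Δ3=3
row 1: diag=6, rhs=39; c'=1/6, d'=13/2
row 2: denom=4−1·1/6=23/6; d'=(-42−1·13/2)/(23/6)=-291/23
row 3: denom=6−1·6/23=132/23; d'=(36−1·-291/23)/(132/23)=373/44
back: M3=373/44
back: M2=-291/23−6/23·373/44=-327/22
back: M1=13/2−1/6·-327/22=395/44
M: M0=0, M1=395/44, M2=-327/22, M3=373/44, M4=0
seg 0: a=1, c=M0/2=0, d=(M1−M0)/(6·2)=395/528, b=Δ0−h0·(2M0+M1)/6=-725/132
seg 1: a=-4, c=M1/2=395/88, d=(M2−M1)/(6·1)=-1049/264, b=Δ1−h1·(2M1+M2)/6=115/33
seg 2: a=0, c=M2/2=-327/44, d=(M3−M2)/(6·1)=1027/264, b=Δ2−h2·(2M2+M3)/6=13/24
seg 3: a=-3, c=M3/2=373/88, d=(M4−M3)/(6·2)=-373/528, b=Δ3−h3·(2M3+M4)/6=-175/66
t_q=13/4 → seg 2, τ=1/4; S=0+13/24·τ+-327/44·τ²+1027/264·τ³=-1511/5632

  seg 0: a=1 b=-725/132 c=0 d=395/528
  seg 1: a=-4 b=115/33 c=395/88 d=-1049/264
  seg 2: a=0 b=13/24 c=-327/44 d=1027/264
  seg 3: a=-3 b=-175/66 c=373/88 d=-373/528
S(13/4) = -1511/5632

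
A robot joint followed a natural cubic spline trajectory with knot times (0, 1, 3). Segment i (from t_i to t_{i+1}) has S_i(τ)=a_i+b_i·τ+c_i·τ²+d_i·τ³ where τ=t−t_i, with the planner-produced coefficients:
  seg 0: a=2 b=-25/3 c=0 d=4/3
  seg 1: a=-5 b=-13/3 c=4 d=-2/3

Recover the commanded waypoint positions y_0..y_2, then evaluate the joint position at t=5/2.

y_0 = S_0(0) = a_0 = 2
y_1 = S_1(0) = a_1 = -5
y_2 = S_1(2) = -3
t_q=5/2 is in segment 1 (τ=3/2); S_1(τ)=-19/4

y_0=2 y_1=-5 y_2=-3
S(5/2) = -19/4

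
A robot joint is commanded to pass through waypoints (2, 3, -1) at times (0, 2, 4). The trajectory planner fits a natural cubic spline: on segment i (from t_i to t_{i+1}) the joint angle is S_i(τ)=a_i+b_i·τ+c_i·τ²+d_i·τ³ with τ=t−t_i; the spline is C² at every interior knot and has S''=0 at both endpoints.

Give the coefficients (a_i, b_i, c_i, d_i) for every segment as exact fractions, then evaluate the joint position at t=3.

  seg 0: a=2 b=9/8 c=0 d=-5/32
  seg 1: a=3 b=-3/4 c=-15/16 d=5/32
S(3) = 47/32

Δ: Δ0=1/2, Δ1=-2
row 1: diag=8, rhs=-15; c'=1/4, d'=-15/8
back: M1=-15/8
M: M0=0, M1=-15/8, M2=0
seg 0: a=2, c=M0/2=0, d=(M1−M0)/(6·2)=-5/32, b=Δ0−h0·(2M0+M1)/6=9/8
seg 1: a=3, c=M1/2=-15/16, d=(M2−M1)/(6·2)=5/32, b=Δ1−h1·(2M1+M2)/6=-3/4
t_q=3 → seg 1, τ=1; S=3+-3/4·τ+-15/16·τ²+5/32·τ³=47/32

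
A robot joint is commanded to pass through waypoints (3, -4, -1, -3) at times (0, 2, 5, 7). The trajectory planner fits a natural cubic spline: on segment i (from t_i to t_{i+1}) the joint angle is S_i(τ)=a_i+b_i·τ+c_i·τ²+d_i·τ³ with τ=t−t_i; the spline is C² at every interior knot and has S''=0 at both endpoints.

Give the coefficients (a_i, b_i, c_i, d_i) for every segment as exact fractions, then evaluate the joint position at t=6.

  seg 0: a=3 b=-841/182 c=0 d=51/182
  seg 1: a=-4 b=-229/182 c=153/91 d=-13/42
  seg 2: a=-1 b=43/91 c=-201/182 d=67/364
S(6) = -527/364

Δ: Δ0=-7/2, Δ1=1, Δ2=-1
row 1: diag=10, rhs=27; c'=3/10, d'=27/10
row 2: denom=10−3·3/10=91/10; d'=(-12−3·27/10)/(91/10)=-201/91
back: M2=-201/91
back: M1=27/10−3/10·-201/91=306/91
M: M0=0, M1=306/91, M2=-201/91, M3=0
seg 0: a=3, c=M0/2=0, d=(M1−M0)/(6·2)=51/182, b=Δ0−h0·(2M0+M1)/6=-841/182
seg 1: a=-4, c=M1/2=153/91, d=(M2−M1)/(6·3)=-13/42, b=Δ1−h1·(2M1+M2)/6=-229/182
seg 2: a=-1, c=M2/2=-201/182, d=(M3−M2)/(6·2)=67/364, b=Δ2−h2·(2M2+M3)/6=43/91
t_q=6 → seg 2, τ=1; S=-1+43/91·τ+-201/182·τ²+67/364·τ³=-527/364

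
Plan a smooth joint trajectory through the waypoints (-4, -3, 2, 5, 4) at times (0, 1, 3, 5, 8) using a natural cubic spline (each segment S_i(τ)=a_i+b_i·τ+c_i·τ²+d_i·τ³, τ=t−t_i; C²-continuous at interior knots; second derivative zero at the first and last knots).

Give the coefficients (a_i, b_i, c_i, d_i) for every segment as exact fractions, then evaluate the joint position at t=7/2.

  seg 0: a=-4 b=217/312 c=0 d=95/312
  seg 1: a=-3 b=251/156 c=95/104 d=-73/312
  seg 2: a=2 b=383/156 c=-51/104 d=1/156
  seg 3: a=5 b=89/156 c=-47/104 d=47/936
S(7/2) = 323/104

Δ: Δ0=1, Δ1=5/2, Δ2=3/2, Δ3=-1/3
row 1: diag=6, rhs=9; c'=1/3, d'=3/2
row 2: denom=8−2·1/3=22/3; d'=(-6−2·3/2)/(22/3)=-27/22
row 3: denom=10−2·3/11=104/11; d'=(-11−2·-27/22)/(104/11)=-47/52
back: M3=-47/52
back: M2=-27/22−3/11·-47/52=-51/52
back: M1=3/2−1/3·-51/52=95/52
M: M0=0, M1=95/52, M2=-51/52, M3=-47/52, M4=0
seg 0: a=-4, c=M0/2=0, d=(M1−M0)/(6·1)=95/312, b=Δ0−h0·(2M0+M1)/6=217/312
seg 1: a=-3, c=M1/2=95/104, d=(M2−M1)/(6·2)=-73/312, b=Δ1−h1·(2M1+M2)/6=251/156
seg 2: a=2, c=M2/2=-51/104, d=(M3−M2)/(6·2)=1/156, b=Δ2−h2·(2M2+M3)/6=383/156
seg 3: a=5, c=M3/2=-47/104, d=(M4−M3)/(6·3)=47/936, b=Δ3−h3·(2M3+M4)/6=89/156
t_q=7/2 → seg 2, τ=1/2; S=2+383/156·τ+-51/104·τ²+1/156·τ³=323/104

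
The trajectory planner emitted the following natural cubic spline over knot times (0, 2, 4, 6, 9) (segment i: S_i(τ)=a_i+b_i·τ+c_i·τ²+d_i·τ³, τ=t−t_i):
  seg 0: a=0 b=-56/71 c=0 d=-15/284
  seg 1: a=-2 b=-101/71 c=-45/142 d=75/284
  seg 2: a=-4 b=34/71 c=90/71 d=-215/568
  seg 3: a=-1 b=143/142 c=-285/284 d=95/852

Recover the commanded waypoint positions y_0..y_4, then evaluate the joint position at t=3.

y_0=0 y_1=-2 y_2=-4 y_3=-1 y_4=-4
S(3) = -987/284

y_0 = S_0(0) = a_0 = 0
y_1 = S_1(0) = a_1 = -2
y_2 = S_2(0) = a_2 = -4
y_3 = S_3(0) = a_3 = -1
y_4 = S_3(3) = -4
t_q=3 is in segment 1 (τ=1); S_1(τ)=-987/284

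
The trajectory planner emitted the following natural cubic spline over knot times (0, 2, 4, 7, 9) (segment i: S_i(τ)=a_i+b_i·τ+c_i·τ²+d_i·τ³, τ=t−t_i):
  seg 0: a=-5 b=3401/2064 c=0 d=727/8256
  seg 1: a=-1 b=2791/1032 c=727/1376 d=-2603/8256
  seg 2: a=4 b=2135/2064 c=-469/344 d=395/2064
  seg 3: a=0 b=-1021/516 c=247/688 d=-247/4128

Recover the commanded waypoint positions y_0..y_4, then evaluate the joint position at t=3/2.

y_0=-5 y_1=-1 y_2=4 y_3=0 y_4=-3
S(3/2) = -49121/22016

y_0 = S_0(0) = a_0 = -5
y_1 = S_1(0) = a_1 = -1
y_2 = S_2(0) = a_2 = 4
y_3 = S_3(0) = a_3 = 0
y_4 = S_3(2) = -3
t_q=3/2 is in segment 0 (τ=3/2); S_0(τ)=-49121/22016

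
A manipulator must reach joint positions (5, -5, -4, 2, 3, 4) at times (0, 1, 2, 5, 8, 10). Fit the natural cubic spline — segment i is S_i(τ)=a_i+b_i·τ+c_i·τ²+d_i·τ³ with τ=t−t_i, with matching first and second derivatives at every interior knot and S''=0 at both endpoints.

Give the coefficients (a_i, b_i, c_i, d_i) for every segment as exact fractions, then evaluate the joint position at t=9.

  seg 0: a=5 b=-78851/6162 c=0 d=17231/6162
  seg 1: a=-5 b=-13579/3081 c=17231/2054 d=-18373/6162
  seg 2: a=-4 b=21109/6162 c=-571/1027 d=1493/55458
  seg 3: a=2 b=2516/3081 c=-1933/6162 d=217/4266
  seg 4: a=3 b=1897/6162 c=148/1027 d=-74/3081
S(9) = 7041/2054

Δ: Δ0=-10, Δ1=1, Δ2=2, Δ3=1/3, Δ4=1/2
row 1: diag=4, rhs=66; c'=1/4, d'=33/2
row 2: denom=8−1·1/4=31/4; d'=(6−1·33/2)/(31/4)=-42/31
row 3: denom=12−3·12/31=336/31; d'=(-10−3·-42/31)/(336/31)=-23/42
row 4: denom=10−3·31/112=1027/112; d'=(1−3·-23/42)/(1027/112)=296/1027
back: M4=296/1027
back: M3=-23/42−31/112·296/1027=-1933/3081
back: M2=-42/31−12/31·-1933/3081=-1142/1027
back: M1=33/2−1/4·-1142/1027=17231/1027
M: M0=0, M1=17231/1027, M2=-1142/1027, M3=-1933/3081, M4=296/1027, M5=0
seg 0: a=5, c=M0/2=0, d=(M1−M0)/(6·1)=17231/6162, b=Δ0−h0·(2M0+M1)/6=-78851/6162
seg 1: a=-5, c=M1/2=17231/2054, d=(M2−M1)/(6·1)=-18373/6162, b=Δ1−h1·(2M1+M2)/6=-13579/3081
seg 2: a=-4, c=M2/2=-571/1027, d=(M3−M2)/(6·3)=1493/55458, b=Δ2−h2·(2M2+M3)/6=21109/6162
seg 3: a=2, c=M3/2=-1933/6162, d=(M4−M3)/(6·3)=217/4266, b=Δ3−h3·(2M3+M4)/6=2516/3081
seg 4: a=3, c=M4/2=148/1027, d=(M5−M4)/(6·2)=-74/3081, b=Δ4−h4·(2M4+M5)/6=1897/6162
t_q=9 → seg 4, τ=1; S=3+1897/6162·τ+148/1027·τ²+-74/3081·τ³=7041/2054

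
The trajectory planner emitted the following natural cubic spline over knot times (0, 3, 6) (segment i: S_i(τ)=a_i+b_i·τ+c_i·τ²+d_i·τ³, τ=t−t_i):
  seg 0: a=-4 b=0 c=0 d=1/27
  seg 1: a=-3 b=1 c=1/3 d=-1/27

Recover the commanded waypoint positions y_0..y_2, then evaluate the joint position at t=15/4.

y_0 = S_0(0) = a_0 = -4
y_1 = S_1(0) = a_1 = -3
y_2 = S_1(3) = 2
t_q=15/4 is in segment 1 (τ=3/4); S_1(τ)=-133/64

y_0=-4 y_1=-3 y_2=2
S(15/4) = -133/64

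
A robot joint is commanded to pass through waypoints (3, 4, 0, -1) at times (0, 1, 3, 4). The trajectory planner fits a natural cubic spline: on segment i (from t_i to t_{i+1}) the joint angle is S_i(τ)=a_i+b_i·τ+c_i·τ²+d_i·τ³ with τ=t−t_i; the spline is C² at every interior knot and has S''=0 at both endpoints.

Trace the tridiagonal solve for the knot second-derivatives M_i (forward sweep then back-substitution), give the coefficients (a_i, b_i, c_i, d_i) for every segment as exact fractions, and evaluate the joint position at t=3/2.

  seg 0: a=3 b=13/8 c=0 d=-5/8
  seg 1: a=4 b=-1/4 c=-15/8 d=1/2
  seg 2: a=0 b=-7/4 c=9/8 d=-3/8
S(3/2) = 111/32

Δ: Δ0=1, Δ1=-2, Δ2=-1
row 1: diag=6, rhs=-18; c'=1/3, d'=-3
row 2: denom=6−2·1/3=16/3; d'=(6−2·-3)/(16/3)=9/4
back: M2=9/4
back: M1=-3−1/3·9/4=-15/4
M: M0=0, M1=-15/4, M2=9/4, M3=0
seg 0: a=3, c=M0/2=0, d=(M1−M0)/(6·1)=-5/8, b=Δ0−h0·(2M0+M1)/6=13/8
seg 1: a=4, c=M1/2=-15/8, d=(M2−M1)/(6·2)=1/2, b=Δ1−h1·(2M1+M2)/6=-1/4
seg 2: a=0, c=M2/2=9/8, d=(M3−M2)/(6·1)=-3/8, b=Δ2−h2·(2M2+M3)/6=-7/4
t_q=3/2 → seg 1, τ=1/2; S=4+-1/4·τ+-15/8·τ²+1/2·τ³=111/32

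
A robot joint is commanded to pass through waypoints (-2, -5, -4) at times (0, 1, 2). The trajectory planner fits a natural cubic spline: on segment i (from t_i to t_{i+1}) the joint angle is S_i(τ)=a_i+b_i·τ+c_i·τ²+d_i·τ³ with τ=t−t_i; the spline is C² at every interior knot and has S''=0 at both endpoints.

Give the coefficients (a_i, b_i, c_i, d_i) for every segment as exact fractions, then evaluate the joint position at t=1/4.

Δ: Δ0=-3, Δ1=1
row 1: diag=4, rhs=24; c'=1/4, d'=6
back: M1=6
M: M0=0, M1=6, M2=0
seg 0: a=-2, c=M0/2=0, d=(M1−M0)/(6·1)=1, b=Δ0−h0·(2M0+M1)/6=-4
seg 1: a=-5, c=M1/2=3, d=(M2−M1)/(6·1)=-1, b=Δ1−h1·(2M1+M2)/6=-1
t_q=1/4 → seg 0, τ=1/4; S=-2+-4·τ+0·τ²+1·τ³=-191/64

  seg 0: a=-2 b=-4 c=0 d=1
  seg 1: a=-5 b=-1 c=3 d=-1
S(1/4) = -191/64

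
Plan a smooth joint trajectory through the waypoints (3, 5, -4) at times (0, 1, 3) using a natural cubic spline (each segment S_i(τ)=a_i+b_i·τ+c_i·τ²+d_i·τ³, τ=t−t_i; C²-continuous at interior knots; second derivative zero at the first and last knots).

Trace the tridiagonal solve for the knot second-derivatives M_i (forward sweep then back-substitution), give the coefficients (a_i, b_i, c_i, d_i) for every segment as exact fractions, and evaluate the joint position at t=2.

  seg 0: a=3 b=37/12 c=0 d=-13/12
  seg 1: a=5 b=-1/6 c=-13/4 d=13/24
S(2) = 17/8

Δ: Δ0=2, Δ1=-9/2
row 1: diag=6, rhs=-39; c'=1/3, d'=-13/2
back: M1=-13/2
M: M0=0, M1=-13/2, M2=0
seg 0: a=3, c=M0/2=0, d=(M1−M0)/(6·1)=-13/12, b=Δ0−h0·(2M0+M1)/6=37/12
seg 1: a=5, c=M1/2=-13/4, d=(M2−M1)/(6·2)=13/24, b=Δ1−h1·(2M1+M2)/6=-1/6
t_q=2 → seg 1, τ=1; S=5+-1/6·τ+-13/4·τ²+13/24·τ³=17/8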